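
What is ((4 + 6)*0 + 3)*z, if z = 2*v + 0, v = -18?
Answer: -108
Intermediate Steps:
z = -36 (z = 2*(-18) + 0 = -36 + 0 = -36)
((4 + 6)*0 + 3)*z = ((4 + 6)*0 + 3)*(-36) = (10*0 + 3)*(-36) = (0 + 3)*(-36) = 3*(-36) = -108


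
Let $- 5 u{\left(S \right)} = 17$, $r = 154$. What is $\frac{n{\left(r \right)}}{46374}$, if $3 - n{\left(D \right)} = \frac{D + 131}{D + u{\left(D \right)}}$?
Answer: $\frac{139}{5819937} \approx 2.3883 \cdot 10^{-5}$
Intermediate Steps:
$u{\left(S \right)} = - \frac{17}{5}$ ($u{\left(S \right)} = \left(- \frac{1}{5}\right) 17 = - \frac{17}{5}$)
$n{\left(D \right)} = 3 - \frac{131 + D}{- \frac{17}{5} + D}$ ($n{\left(D \right)} = 3 - \frac{D + 131}{D - \frac{17}{5}} = 3 - \frac{131 + D}{- \frac{17}{5} + D}$)
$\frac{n{\left(r \right)}}{46374} = \frac{2 \frac{1}{-17 + 5 \cdot 154} \left(-353 + 5 \cdot 154\right)}{46374} = \frac{2 \left(-353 + 770\right)}{-17 + 770} \cdot \frac{1}{46374} = 2 \cdot \frac{1}{753} \cdot 417 \cdot \frac{1}{46374} = \frac{278}{251} \cdot \frac{1}{46374} = \frac{139}{5819937}$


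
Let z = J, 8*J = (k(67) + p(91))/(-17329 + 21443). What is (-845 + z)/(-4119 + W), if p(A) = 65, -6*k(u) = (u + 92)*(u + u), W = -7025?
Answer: 13907063/183385664 ≈ 0.075835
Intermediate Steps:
k(u) = -u*(92 + u)/3 (k(u) = -(u + 92)*(u + u)/6 = -(92 + u)*2*u/6 = -u*(92 + u)/3)
J = -1743/16456 (J = ((-1/3*67*(92 + 67) + 65)/(-17329 + 21443))/8 = ((-1/3*67*159 + 65)/4114)/8 = ((-3551 + 65)*(1/4114))/8 = (-3486*1/4114)/8 = (1/8)*(-1743/2057) = -1743/16456 ≈ -0.10592)
z = -1743/16456 ≈ -0.10592
(-845 + z)/(-4119 + W) = (-845 - 1743/16456)/(-4119 - 7025) = -13907063/16456/(-11144) = -13907063/16456*(-1/11144) = 13907063/183385664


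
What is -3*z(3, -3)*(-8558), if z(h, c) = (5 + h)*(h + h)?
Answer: 1232352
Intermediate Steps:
z(h, c) = 2*h*(5 + h) (z(h, c) = (5 + h)*(2*h) = 2*h*(5 + h))
-3*z(3, -3)*(-8558) = -6*3*(5 + 3)*(-8558) = -6*3*8*(-8558) = -3*48*(-8558) = -144*(-8558) = 1232352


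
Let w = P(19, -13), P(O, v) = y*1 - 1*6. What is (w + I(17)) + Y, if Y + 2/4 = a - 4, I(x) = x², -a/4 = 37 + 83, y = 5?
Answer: -393/2 ≈ -196.50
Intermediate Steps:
a = -480 (a = -4*(37 + 83) = -4*120 = -480)
P(O, v) = -1 (P(O, v) = 5*1 - 1*6 = 5 - 6 = -1)
w = -1
Y = -969/2 (Y = -½ + (-480 - 4) = -½ - 484 = -969/2 ≈ -484.50)
(w + I(17)) + Y = (-1 + 17²) - 969/2 = (-1 + 289) - 969/2 = 288 - 969/2 = -393/2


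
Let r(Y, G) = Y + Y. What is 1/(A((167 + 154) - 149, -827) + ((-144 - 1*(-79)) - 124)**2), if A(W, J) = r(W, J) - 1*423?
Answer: 1/35642 ≈ 2.8057e-5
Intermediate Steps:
r(Y, G) = 2*Y
A(W, J) = -423 + 2*W (A(W, J) = 2*W - 1*423 = 2*W - 423 = -423 + 2*W)
1/(A((167 + 154) - 149, -827) + ((-144 - 1*(-79)) - 124)**2) = 1/((-423 + 2*((167 + 154) - 149)) + ((-144 - 1*(-79)) - 124)**2) = 1/((-423 + 2*(321 - 149)) + ((-144 + 79) - 124)**2) = 1/((-423 + 2*172) + (-65 - 124)**2) = 1/((-423 + 344) + (-189)**2) = 1/(-79 + 35721) = 1/35642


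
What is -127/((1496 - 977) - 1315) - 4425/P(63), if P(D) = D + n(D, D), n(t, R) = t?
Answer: -584383/16716 ≈ -34.959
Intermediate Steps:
P(D) = 2*D (P(D) = D + D = 2*D)
-127/((1496 - 977) - 1315) - 4425/P(63) = -127/((1496 - 977) - 1315) - 4425/(2*63) = -127/(519 - 1315) - 4425/126 = -127/(-796) - 4425*1/126 = -127*(-1/796) - 1475/42 = 127/796 - 1475/42 = -584383/16716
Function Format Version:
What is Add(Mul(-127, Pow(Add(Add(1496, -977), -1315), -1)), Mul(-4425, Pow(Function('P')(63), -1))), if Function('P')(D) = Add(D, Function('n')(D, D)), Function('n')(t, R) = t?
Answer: Rational(-584383, 16716) ≈ -34.959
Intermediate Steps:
Function('P')(D) = Mul(2, D) (Function('P')(D) = Add(D, D) = Mul(2, D))
Add(Mul(-127, Pow(Add(Add(1496, -977), -1315), -1)), Mul(-4425, Pow(Function('P')(63), -1))) = Add(Mul(-127, Pow(Add(Add(1496, -977), -1315), -1)), Mul(-4425, Pow(Mul(2, 63), -1))) = Add(Mul(-127, Pow(Add(519, -1315), -1)), Mul(-4425, Pow(126, -1))) = Add(Mul(-127, Pow(-796, -1)), Mul(-4425, Rational(1, 126))) = Add(Mul(-127, Rational(-1, 796)), Rational(-1475, 42)) = Add(Rational(127, 796), Rational(-1475, 42)) = Rational(-584383, 16716)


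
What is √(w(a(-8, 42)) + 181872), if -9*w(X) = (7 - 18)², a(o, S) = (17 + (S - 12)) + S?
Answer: √1636727/3 ≈ 426.45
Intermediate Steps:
a(o, S) = 5 + 2*S (a(o, S) = (17 + (-12 + S)) + S = (5 + S) + S = 5 + 2*S)
w(X) = -121/9 (w(X) = -(7 - 18)²/9 = -⅑*(-11)² = -⅑*121 = -121/9)
√(w(a(-8, 42)) + 181872) = √(-121/9 + 181872) = √(1636727/9) = √1636727/3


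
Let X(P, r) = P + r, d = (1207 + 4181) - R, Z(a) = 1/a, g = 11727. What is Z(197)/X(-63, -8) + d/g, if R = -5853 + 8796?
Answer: 11395496/54675183 ≈ 0.20842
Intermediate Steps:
R = 2943
d = 2445 (d = (1207 + 4181) - 1*2943 = 5388 - 2943 = 2445)
Z(197)/X(-63, -8) + d/g = 1/(197*(-63 - 8)) + 2445/11727 = (1/197)/(-71) + 2445*(1/11727) = (1/197)*(-1/71) + 815/3909 = -1/13987 + 815/3909 = 11395496/54675183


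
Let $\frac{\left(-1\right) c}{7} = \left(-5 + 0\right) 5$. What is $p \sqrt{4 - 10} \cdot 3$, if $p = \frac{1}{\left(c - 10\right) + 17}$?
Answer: $\frac{3 i \sqrt{6}}{182} \approx 0.040376 i$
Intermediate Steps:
$c = 175$ ($c = - 7 \left(-5 + 0\right) 5 = - 7 \left(\left(-5\right) 5\right) = \left(-7\right) \left(-25\right) = 175$)
$p = \frac{1}{182}$ ($p = \frac{1}{\left(175 - 10\right) + 17} = \frac{1}{165 + 17} = \frac{1}{182} \approx 0.0054945$)
$p \sqrt{4 - 10} \cdot 3 = \frac{\sqrt{4 - 10}}{182} \cdot 3 = \frac{\sqrt{-6}}{182} \cdot 3 = \frac{i \sqrt{6}}{182} \cdot 3 = \frac{3 i \sqrt{6}}{182}$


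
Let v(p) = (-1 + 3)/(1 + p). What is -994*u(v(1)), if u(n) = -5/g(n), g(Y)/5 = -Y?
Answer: -994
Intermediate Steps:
g(Y) = -5*Y (g(Y) = 5*(-Y) = -5*Y)
v(p) = 2/(1 + p)
u(n) = 1/n (u(n) = -5*(-1/(5*n)) = -(-1)/n = 1/n)
-994*u(v(1)) = -994/1 = -994*1 = -994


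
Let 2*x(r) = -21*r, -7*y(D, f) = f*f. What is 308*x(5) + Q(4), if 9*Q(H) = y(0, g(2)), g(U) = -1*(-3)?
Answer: -113191/7 ≈ -16170.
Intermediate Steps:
g(U) = 3
y(D, f) = -f**2/7 (y(D, f) = -f*f/7 = -f**2/7)
Q(H) = -1/7 (Q(H) = (-1/7*3**2)/9 = (-1/7*9)/9 = (1/9)*(-9/7) = -1/7)
x(r) = -21*r/2 (x(r) = (-21*r)/2 = -21*r/2)
308*x(5) + Q(4) = 308*(-21/2*5) - 1/7 = 308*(-105/2) - 1/7 = -16170 - 1/7 = -113191/7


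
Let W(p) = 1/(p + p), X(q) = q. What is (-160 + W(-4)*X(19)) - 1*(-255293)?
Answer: 2041045/8 ≈ 2.5513e+5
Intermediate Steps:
W(p) = 1/(2*p)
(-160 + W(-4)*X(19)) - 1*(-255293) = (-160 + ((½)/(-4))*19) - 1*(-255293) = (-160 + ((½)*(-¼))*19) + 255293 = (-160 - ⅛*19) + 255293 = (-160 - 19/8) + 255293 = -1299/8 + 255293 = 2041045/8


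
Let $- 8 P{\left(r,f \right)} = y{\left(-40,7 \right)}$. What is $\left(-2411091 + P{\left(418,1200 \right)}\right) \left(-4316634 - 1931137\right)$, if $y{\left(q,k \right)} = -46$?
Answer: $\frac{60255634013911}{4} \approx 1.5064 \cdot 10^{13}$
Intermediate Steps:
$P{\left(r,f \right)} = \frac{23}{4}$ ($P{\left(r,f \right)} = \left(- \frac{1}{8}\right) \left(-46\right) = \frac{23}{4}$)
$\left(-2411091 + P{\left(418,1200 \right)}\right) \left(-4316634 - 1931137\right) = \left(-2411091 + \frac{23}{4}\right) \left(-4316634 - 1931137\right) = \left(- \frac{9644341}{4}\right) \left(-6247771\right) = \frac{60255634013911}{4}$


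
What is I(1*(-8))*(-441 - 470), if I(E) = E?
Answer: 7288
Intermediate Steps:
I(1*(-8))*(-441 - 470) = (1*(-8))*(-441 - 470) = -8*(-911) = 7288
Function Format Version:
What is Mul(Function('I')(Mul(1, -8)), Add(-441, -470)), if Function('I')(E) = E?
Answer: 7288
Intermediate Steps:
Mul(Function('I')(Mul(1, -8)), Add(-441, -470)) = Mul(Mul(1, -8), Add(-441, -470)) = Mul(-8, -911) = 7288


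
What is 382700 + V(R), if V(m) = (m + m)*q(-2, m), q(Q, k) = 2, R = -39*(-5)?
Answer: 383480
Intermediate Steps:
R = 195
V(m) = 4*m (V(m) = (m + m)*2 = (2*m)*2 = 4*m)
382700 + V(R) = 382700 + 4*195 = 382700 + 780 = 383480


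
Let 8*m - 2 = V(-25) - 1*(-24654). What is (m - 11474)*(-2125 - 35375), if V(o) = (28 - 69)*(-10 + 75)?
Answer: 654384375/2 ≈ 3.2719e+8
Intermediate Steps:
V(o) = -2665 (V(o) = -41*65 = -2665)
m = 21991/8 (m = ¼ + (-2665 - 1*(-24654))/8 = ¼ + (-2665 + 24654)/8 = ¼ + (⅛)*21989 = ¼ + 21989/8 = 21991/8 ≈ 2748.9)
(m - 11474)*(-2125 - 35375) = (21991/8 - 11474)*(-2125 - 35375) = -69801/8*(-37500) = 654384375/2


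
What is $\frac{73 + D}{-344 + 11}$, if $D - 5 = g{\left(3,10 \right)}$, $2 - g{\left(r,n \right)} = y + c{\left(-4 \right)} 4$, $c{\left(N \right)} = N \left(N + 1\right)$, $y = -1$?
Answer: $- \frac{11}{111} \approx -0.099099$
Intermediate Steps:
$c{\left(N \right)} = N \left(1 + N\right)$
$g{\left(r,n \right)} = -45$ ($g{\left(r,n \right)} = 2 - \left(-1 + - 4 \left(1 - 4\right) 4\right) = 2 - \left(-1 + \left(-4\right) \left(-3\right) 4\right) = 2 - \left(-1 + 12 \cdot 4\right) = 2 - \left(-1 + 48\right) = 2 - 47 = -45$)
$D = -40$ ($D = 5 - 45 = -40$)
$\frac{73 + D}{-344 + 11} = \frac{73 - 40}{-344 + 11} = \frac{33}{-333} = 33 \left(- \frac{1}{333}\right) = - \frac{11}{111}$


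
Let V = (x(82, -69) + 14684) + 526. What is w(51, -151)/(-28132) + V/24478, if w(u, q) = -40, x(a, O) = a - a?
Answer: 53608355/86076887 ≈ 0.62280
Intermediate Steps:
x(a, O) = 0
V = 15210 (V = (0 + 14684) + 526 = 14684 + 526 = 15210)
w(51, -151)/(-28132) + V/24478 = -40/(-28132) + 15210/24478 = -40*(-1/28132) + 15210*(1/24478) = 10/7033 + 7605/12239 = 53608355/86076887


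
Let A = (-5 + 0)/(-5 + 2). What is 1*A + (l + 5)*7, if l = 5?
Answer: 215/3 ≈ 71.667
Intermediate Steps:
A = 5/3 (A = -5/(-3) = -5*(-1/3) = 5/3 ≈ 1.6667)
1*A + (l + 5)*7 = 1*(5/3) + (5 + 5)*7 = 5/3 + 10*7 = 5/3 + 70 = 215/3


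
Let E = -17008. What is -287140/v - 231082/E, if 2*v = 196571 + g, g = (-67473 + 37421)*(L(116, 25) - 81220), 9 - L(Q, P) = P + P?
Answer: 282175371177243/20768912224072 ≈ 13.586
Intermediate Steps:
L(Q, P) = 9 - 2*P (L(Q, P) = 9 - (P + P) = 9 - 2*P)
g = 2442055572 (g = (-67473 + 37421)*((9 - 2*25) - 81220) = -30052*((9 - 50) - 81220) = -30052*(-41 - 81220) = -30052*(-81261) = 2442055572)
v = 2442252143/2 (v = (196571 + 2442055572)/2 = (1/2)*2442252143 = 2442252143/2 ≈ 1.2211e+9)
-287140/v - 231082/E = -287140/2442252143/2 - 231082/(-17008) = -287140*2/2442252143 - 231082*(-1/17008) = -574280/2442252143 + 115541/8504 = 282175371177243/20768912224072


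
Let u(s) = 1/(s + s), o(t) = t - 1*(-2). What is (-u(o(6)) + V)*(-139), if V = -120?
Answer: 267019/16 ≈ 16689.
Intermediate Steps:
o(t) = 2 + t (o(t) = t + 2 = 2 + t)
u(s) = 1/(2*s)
(-u(o(6)) + V)*(-139) = (-1/(2*(2 + 6)) - 120)*(-139) = (-1/(2*8) - 120)*(-139) = (-1*1/16 - 120)*(-139) = (-1/16 - 120)*(-139) = -1921/16*(-139) = 267019/16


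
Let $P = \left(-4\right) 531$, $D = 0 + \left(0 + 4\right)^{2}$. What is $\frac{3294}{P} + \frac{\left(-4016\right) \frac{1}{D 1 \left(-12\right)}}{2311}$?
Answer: $- \frac{2522669}{1636188} \approx -1.5418$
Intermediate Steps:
$D = 16$ ($D = 0 + 4^{2} = 0 + 16 = 16$)
$P = -2124$
$\frac{3294}{P} + \frac{\left(-4016\right) \frac{1}{D 1 \left(-12\right)}}{2311} = \frac{3294}{-2124} + \frac{\left(-4016\right) \frac{1}{16 \cdot 1 \left(-12\right)}}{2311} = 3294 \left(- \frac{1}{2124}\right) + - \frac{4016}{16 \left(-12\right)} \frac{1}{2311} = - \frac{183}{118} + - \frac{4016}{-192} \cdot \frac{1}{2311} = - \frac{183}{118} + \left(-4016\right) \left(- \frac{1}{192}\right) \frac{1}{2311} = - \frac{183}{118} + \frac{251}{12} \cdot \frac{1}{2311} = - \frac{183}{118} + \frac{251}{27732} = - \frac{2522669}{1636188}$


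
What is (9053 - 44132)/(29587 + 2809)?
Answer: -35079/32396 ≈ -1.0828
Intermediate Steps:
(9053 - 44132)/(29587 + 2809) = -35079/32396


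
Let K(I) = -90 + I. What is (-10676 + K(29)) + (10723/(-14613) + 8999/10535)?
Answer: -1652920657253/153947955 ≈ -10737.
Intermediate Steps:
(-10676 + K(29)) + (10723/(-14613) + 8999/10535) = (-10676 + (-90 + 29)) + (10723/(-14613) + 8999/10535) = (-10676 - 61) + (10723*(-1/14613) + 8999*(1/10535)) = -10737 + (-10723/14613 + 8999/10535) = -10737 + 18535582/153947955 = -1652920657253/153947955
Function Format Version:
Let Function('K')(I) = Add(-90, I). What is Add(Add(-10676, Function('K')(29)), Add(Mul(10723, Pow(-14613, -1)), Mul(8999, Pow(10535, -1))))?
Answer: Rational(-1652920657253, 153947955) ≈ -10737.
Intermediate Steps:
Add(Add(-10676, Function('K')(29)), Add(Mul(10723, Pow(-14613, -1)), Mul(8999, Pow(10535, -1)))) = Add(Add(-10676, Add(-90, 29)), Add(Mul(10723, Pow(-14613, -1)), Mul(8999, Pow(10535, -1)))) = Add(Add(-10676, -61), Add(Mul(10723, Rational(-1, 14613)), Mul(8999, Rational(1, 10535)))) = Add(-10737, Add(Rational(-10723, 14613), Rational(8999, 10535))) = Add(-10737, Rational(18535582, 153947955)) = Rational(-1652920657253, 153947955)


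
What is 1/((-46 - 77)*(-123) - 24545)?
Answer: -1/9416 ≈ -0.00010620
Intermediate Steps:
1/((-46 - 77)*(-123) - 24545) = 1/(-123*(-123) - 24545) = 1/(15129 - 24545) = 1/(-9416) = -1/9416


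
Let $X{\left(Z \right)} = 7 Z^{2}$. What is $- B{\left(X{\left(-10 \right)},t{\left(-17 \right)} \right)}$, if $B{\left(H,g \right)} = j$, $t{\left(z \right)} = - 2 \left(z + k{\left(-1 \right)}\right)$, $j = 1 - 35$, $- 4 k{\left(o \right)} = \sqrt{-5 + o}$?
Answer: $34$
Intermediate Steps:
$k{\left(o \right)} = - \frac{\sqrt{-5 + o}}{4}$
$j = -34$ ($j = 1 - 35 = -34$)
$t{\left(z \right)} = - 2 z + \frac{i \sqrt{6}}{2}$ ($t{\left(z \right)} = - 2 \left(z - \frac{\sqrt{-5 - 1}}{4}\right) = - 2 \left(z - \frac{\sqrt{-6}}{4}\right) = - 2 \left(z - \frac{i \sqrt{6}}{4}\right) = - 2 z + \frac{i \sqrt{6}}{2}$)
$B{\left(H,g \right)} = -34$
$- B{\left(X{\left(-10 \right)},t{\left(-17 \right)} \right)} = \left(-1\right) \left(-34\right) = 34$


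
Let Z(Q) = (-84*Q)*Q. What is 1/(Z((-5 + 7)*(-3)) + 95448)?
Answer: 1/92424 ≈ 1.0820e-5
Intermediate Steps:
Z(Q) = -84*Q**2
1/(Z((-5 + 7)*(-3)) + 95448) = 1/(-84*9*(-5 + 7)**2 + 95448) = 1/(-84*(2*(-3))**2 + 95448) = 1/(-84*(-6)**2 + 95448) = 1/(-84*36 + 95448) = 1/(-3024 + 95448) = 1/92424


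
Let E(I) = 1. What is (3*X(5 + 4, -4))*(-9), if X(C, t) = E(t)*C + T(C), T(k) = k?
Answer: -486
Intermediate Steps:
X(C, t) = 2*C (X(C, t) = 1*C + C = C + C = 2*C)
(3*X(5 + 4, -4))*(-9) = (3*(2*(5 + 4)))*(-9) = (3*(2*9))*(-9) = (3*18)*(-9) = 54*(-9) = -486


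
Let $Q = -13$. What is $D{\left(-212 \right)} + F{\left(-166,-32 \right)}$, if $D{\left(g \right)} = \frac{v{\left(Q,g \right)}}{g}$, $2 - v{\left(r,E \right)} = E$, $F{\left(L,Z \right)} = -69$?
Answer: $- \frac{7421}{106} \approx -70.009$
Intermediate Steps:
$v{\left(r,E \right)} = 2 - E$
$D{\left(g \right)} = \frac{2 - g}{g}$
$D{\left(-212 \right)} + F{\left(-166,-32 \right)} = \frac{2 - -212}{-212} - 69 = - \frac{2 + 212}{212} - 69 = \left(- \frac{1}{212}\right) 214 - 69 = - \frac{107}{106} - 69 = - \frac{7421}{106}$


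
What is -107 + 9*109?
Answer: 874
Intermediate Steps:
-107 + 9*109 = -107 + 981 = 874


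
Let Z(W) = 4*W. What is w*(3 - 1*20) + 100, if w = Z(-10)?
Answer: 780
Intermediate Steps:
w = -40 (w = 4*(-10) = -40)
w*(3 - 1*20) + 100 = -40*(3 - 1*20) + 100 = -40*(3 - 20) + 100 = -40*(-17) + 100 = 680 + 100 = 780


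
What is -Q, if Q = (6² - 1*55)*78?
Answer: 1482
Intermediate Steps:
Q = -1482 (Q = (36 - 55)*78 = -19*78 = -1482)
-Q = -1*(-1482) = 1482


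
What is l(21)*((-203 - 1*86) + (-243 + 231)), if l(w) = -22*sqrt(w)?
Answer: 6622*sqrt(21) ≈ 30346.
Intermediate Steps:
l(21)*((-203 - 1*86) + (-243 + 231)) = (-22*sqrt(21))*((-203 - 1*86) + (-243 + 231)) = (-22*sqrt(21))*((-203 - 86) - 12) = (-22*sqrt(21))*(-289 - 12) = -22*sqrt(21)*(-301) = 6622*sqrt(21)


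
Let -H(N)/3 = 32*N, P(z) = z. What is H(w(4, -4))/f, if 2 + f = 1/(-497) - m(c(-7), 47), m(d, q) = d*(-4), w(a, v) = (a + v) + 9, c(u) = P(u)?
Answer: 429408/14911 ≈ 28.798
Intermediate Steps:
c(u) = u
w(a, v) = 9 + a + v
m(d, q) = -4*d
f = -14911/497 (f = -2 + (1/(-497) - (-4)*(-7)) = -2 + (-1/497 - 1*28) = -2 + (-1/497 - 28) = -2 - 13917/497 = -14911/497 ≈ -30.002)
H(N) = -96*N
H(w(4, -4))/f = (-96*(9 + 4 - 4))/(-14911/497) = -96*9*(-497/14911) = -864*(-497/14911) = 429408/14911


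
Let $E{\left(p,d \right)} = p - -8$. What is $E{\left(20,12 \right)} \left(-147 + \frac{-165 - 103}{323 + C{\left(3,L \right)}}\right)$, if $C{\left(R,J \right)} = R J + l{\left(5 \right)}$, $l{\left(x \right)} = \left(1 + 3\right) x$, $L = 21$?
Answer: $- \frac{119900}{29} \approx -4134.5$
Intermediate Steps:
$l{\left(x \right)} = 4 x$
$C{\left(R,J \right)} = 20 + J R$ ($C{\left(R,J \right)} = R J + 4 \cdot 5 = J R + 20 = 20 + J R$)
$E{\left(p,d \right)} = 8 + p$ ($E{\left(p,d \right)} = p + 8 = 8 + p$)
$E{\left(20,12 \right)} \left(-147 + \frac{-165 - 103}{323 + C{\left(3,L \right)}}\right) = \left(8 + 20\right) \left(-147 + \frac{-165 - 103}{323 + \left(20 + 21 \cdot 3\right)}\right) = 28 \left(-147 - \frac{268}{323 + \left(20 + 63\right)}\right) = 28 \left(-147 - \frac{268}{323 + 83}\right) = 28 \left(-147 - \frac{268}{406}\right) = 28 \left(-147 - \frac{134}{203}\right) = 28 \left(- \frac{29975}{203}\right) = - \frac{119900}{29}$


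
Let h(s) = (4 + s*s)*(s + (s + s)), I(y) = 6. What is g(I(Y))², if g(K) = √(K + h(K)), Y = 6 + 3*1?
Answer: 726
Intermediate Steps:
Y = 9 (Y = 6 + 3 = 9)
h(s) = 3*s*(4 + s²) (h(s) = (4 + s²)*(s + 2*s) = (4 + s²)*(3*s) = 3*s*(4 + s²))
g(K) = √(K + 3*K*(4 + K²))
g(I(Y))² = (√(6*(13 + 3*6²)))² = (√(6*(13 + 3*36)))² = (√(6*(13 + 108)))² = (√(6*121))² = (√726)² = (11*√6)² = 726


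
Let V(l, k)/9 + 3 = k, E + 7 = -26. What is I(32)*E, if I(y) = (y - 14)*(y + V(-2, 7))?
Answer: -40392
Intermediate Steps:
E = -33 (E = -7 - 26 = -33)
V(l, k) = -27 + 9*k
I(y) = (-14 + y)*(36 + y) (I(y) = (y - 14)*(y + (-27 + 9*7)) = (-14 + y)*(y + (-27 + 63)) = (-14 + y)*(y + 36) = (-14 + y)*(36 + y))
I(32)*E = (-504 + 32² + 22*32)*(-33) = (-504 + 1024 + 704)*(-33) = 1224*(-33) = -40392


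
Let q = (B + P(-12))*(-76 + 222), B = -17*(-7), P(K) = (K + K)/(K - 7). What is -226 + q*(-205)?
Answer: -68394344/19 ≈ -3.5997e+6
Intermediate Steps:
P(K) = 2*K/(-7 + K) (P(K) = (2*K)/(-7 + K) = 2*K/(-7 + K))
B = 119
q = 333610/19 (q = (119 + 2*(-12)/(-7 - 12))*(-76 + 222) = (119 + 2*(-12)/(-19))*146 = (119 + 2*(-12)*(-1/19))*146 = (119 + 24/19)*146 = (2285/19)*146 = 333610/19 ≈ 17558.)
-226 + q*(-205) = -226 + (333610/19)*(-205) = -226 - 68390050/19 = -68394344/19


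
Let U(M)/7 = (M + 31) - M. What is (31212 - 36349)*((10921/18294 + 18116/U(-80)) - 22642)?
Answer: 65717187736805/567114 ≈ 1.1588e+8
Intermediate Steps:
U(M) = 217 (U(M) = 7*((M + 31) - M) = 7*((31 + M) - M) = 7*31 = 217)
(31212 - 36349)*((10921/18294 + 18116/U(-80)) - 22642) = (31212 - 36349)*((10921/18294 + 18116/217) - 22642) = -5137*((10921*(1/18294) + 18116*(1/217)) - 22642) = -5137*((10921/18294 + 2588/31) - 22642) = -5137*(47683423/567114 - 22642) = -5137*(-12792911765/567114) = 65717187736805/567114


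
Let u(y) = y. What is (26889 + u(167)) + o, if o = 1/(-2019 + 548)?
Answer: 39799375/1471 ≈ 27056.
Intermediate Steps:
o = -1/1471 (o = 1/(-1471) = -1/1471 ≈ -0.00067981)
(26889 + u(167)) + o = (26889 + 167) - 1/1471 = 27056 - 1/1471 = 39799375/1471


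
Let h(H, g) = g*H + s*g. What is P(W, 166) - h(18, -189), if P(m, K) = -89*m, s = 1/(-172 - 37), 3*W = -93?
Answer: 1287460/209 ≈ 6160.1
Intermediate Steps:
W = -31 (W = (⅓)*(-93) = -31)
s = -1/209 (s = 1/(-209) = -1/209 ≈ -0.0047847)
h(H, g) = -g/209 + H*g (h(H, g) = g*H - g/209 = H*g - g/209 = -g/209 + H*g)
P(W, 166) - h(18, -189) = -89*(-31) - (-189)*(-1/209 + 18) = 2759 - (-189)*3761/209 = 2759 - 1*(-710829/209) = 2759 + 710829/209 = 1287460/209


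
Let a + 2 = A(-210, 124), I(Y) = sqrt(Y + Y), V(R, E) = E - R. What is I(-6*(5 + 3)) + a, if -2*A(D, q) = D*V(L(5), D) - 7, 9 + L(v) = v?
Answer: -43257/2 + 4*I*sqrt(6) ≈ -21629.0 + 9.798*I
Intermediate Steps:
L(v) = -9 + v
I(Y) = sqrt(2)*sqrt(Y) (I(Y) = sqrt(2*Y) = sqrt(2)*sqrt(Y))
A(D, q) = 7/2 - D*(4 + D)/2 (A(D, q) = -(D*(D - (-9 + 5)) - 7)/2 = -(D*(D - 1*(-4)) - 7)/2 = -(D*(D + 4) - 7)/2 = -(D*(4 + D) - 7)/2 = -(-7 + D*(4 + D))/2 = 7/2 - D*(4 + D)/2)
a = -43257/2 (a = -2 + (7/2 - 1/2*(-210)*(4 - 210)) = -2 + (7/2 - 1/2*(-210)*(-206)) = -2 + (7/2 - 21630) = -2 - 43253/2 = -43257/2 ≈ -21629.)
I(-6*(5 + 3)) + a = sqrt(2)*sqrt(-6*(5 + 3)) - 43257/2 = sqrt(2)*sqrt(-6*8) - 43257/2 = sqrt(2)*sqrt(-48) - 43257/2 = sqrt(2)*(4*I*sqrt(3)) - 43257/2 = 4*I*sqrt(6) - 43257/2 = -43257/2 + 4*I*sqrt(6)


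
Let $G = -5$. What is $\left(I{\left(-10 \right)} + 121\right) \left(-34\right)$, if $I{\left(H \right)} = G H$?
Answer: $-5814$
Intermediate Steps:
$I{\left(H \right)} = - 5 H$
$\left(I{\left(-10 \right)} + 121\right) \left(-34\right) = \left(\left(-5\right) \left(-10\right) + 121\right) \left(-34\right) = \left(50 + 121\right) \left(-34\right) = 171 \left(-34\right) = -5814$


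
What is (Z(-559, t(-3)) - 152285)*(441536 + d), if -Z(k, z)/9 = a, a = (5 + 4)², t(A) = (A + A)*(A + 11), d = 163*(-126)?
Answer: -64418587972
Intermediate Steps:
d = -20538
t(A) = 2*A*(11 + A) (t(A) = (2*A)*(11 + A) = 2*A*(11 + A))
a = 81 (a = 9² = 81)
Z(k, z) = -729 (Z(k, z) = -9*81 = -729)
(Z(-559, t(-3)) - 152285)*(441536 + d) = (-729 - 152285)*(441536 - 20538) = -153014*420998 = -64418587972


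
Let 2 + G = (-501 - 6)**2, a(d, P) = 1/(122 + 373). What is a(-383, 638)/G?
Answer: 1/127238265 ≈ 7.8593e-9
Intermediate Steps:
a(d, P) = 1/495
G = 257047 (G = -2 + (-501 - 6)**2 = -2 + (-507)**2 = -2 + 257049 = 257047)
a(-383, 638)/G = (1/495)/257047 = (1/495)*(1/257047) = 1/127238265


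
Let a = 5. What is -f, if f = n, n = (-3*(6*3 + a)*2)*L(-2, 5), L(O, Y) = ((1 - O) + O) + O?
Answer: -138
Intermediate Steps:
L(O, Y) = 1 + O
n = 138 (n = (-3*(6*3 + 5)*2)*(1 - 2) = (-3*(18 + 5)*2)*(-1) = (-3*23*2)*(-1) = -69*2*(-1) = -138*(-1) = 138)
f = 138
-f = -1*138 = -138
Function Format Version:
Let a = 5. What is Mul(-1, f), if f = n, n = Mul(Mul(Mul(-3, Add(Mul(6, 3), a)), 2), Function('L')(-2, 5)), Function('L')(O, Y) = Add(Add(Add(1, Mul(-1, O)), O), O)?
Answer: -138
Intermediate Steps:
Function('L')(O, Y) = Add(1, O)
n = 138 (n = Mul(Mul(Mul(-3, Add(Mul(6, 3), 5)), 2), Add(1, -2)) = Mul(Mul(Mul(-3, Add(18, 5)), 2), -1) = Mul(Mul(Mul(-3, 23), 2), -1) = Mul(Mul(-69, 2), -1) = Mul(-138, -1) = 138)
f = 138
Mul(-1, f) = Mul(-1, 138) = -138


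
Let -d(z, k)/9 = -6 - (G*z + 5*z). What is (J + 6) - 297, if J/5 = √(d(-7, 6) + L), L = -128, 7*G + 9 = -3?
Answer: -291 + 5*I*√281 ≈ -291.0 + 83.815*I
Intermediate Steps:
G = -12/7 (G = -9/7 + (⅐)*(-3) = -9/7 - 3/7 = -12/7 ≈ -1.7143)
d(z, k) = 54 + 207*z/7 (d(z, k) = -9*(-6 - (-12*z/7 + 5*z)) = -9*(-6 - 23*z/7) = 54 + 207*z/7)
J = 5*I*√281 (J = 5*√((54 + (207/7)*(-7)) - 128) = 5*√((54 - 207) - 128) = 5*√(-153 - 128) = 5*√(-281) = 5*(I*√281) = 5*I*√281 ≈ 83.815*I)
(J + 6) - 297 = (5*I*√281 + 6) - 297 = (6 + 5*I*√281) - 297 = -291 + 5*I*√281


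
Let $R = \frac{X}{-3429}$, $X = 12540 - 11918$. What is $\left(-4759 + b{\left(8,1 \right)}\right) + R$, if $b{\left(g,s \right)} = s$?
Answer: $- \frac{16315804}{3429} \approx -4758.2$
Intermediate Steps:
$X = 622$
$R = - \frac{622}{3429}$ ($R = \frac{622}{-3429} = 622 \left(- \frac{1}{3429}\right) = - \frac{622}{3429} \approx -0.18139$)
$\left(-4759 + b{\left(8,1 \right)}\right) + R = \left(-4759 + 1\right) - \frac{622}{3429} = -4758 - \frac{622}{3429} = - \frac{16315804}{3429}$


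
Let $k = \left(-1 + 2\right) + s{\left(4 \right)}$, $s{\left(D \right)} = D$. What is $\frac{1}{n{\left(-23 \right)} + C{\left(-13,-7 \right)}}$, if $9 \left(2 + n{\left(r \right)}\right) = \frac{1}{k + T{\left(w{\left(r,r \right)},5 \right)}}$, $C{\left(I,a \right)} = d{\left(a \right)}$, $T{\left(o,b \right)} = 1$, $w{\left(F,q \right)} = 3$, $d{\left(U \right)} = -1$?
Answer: $- \frac{54}{161} \approx -0.3354$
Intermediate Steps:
$C{\left(I,a \right)} = -1$
$k = 5$ ($k = \left(-1 + 2\right) + 4 = 1 + 4 = 5$)
$n{\left(r \right)} = - \frac{107}{54}$ ($n{\left(r \right)} = -2 + \frac{1}{9 \left(5 + 1\right)} = -2 + \frac{1}{9 \cdot 6} = -2 + \frac{1}{9} \cdot \frac{1}{6} = -2 + \frac{1}{54} = - \frac{107}{54}$)
$\frac{1}{n{\left(-23 \right)} + C{\left(-13,-7 \right)}} = \frac{1}{- \frac{107}{54} - 1} = \frac{1}{- \frac{161}{54}} = - \frac{54}{161}$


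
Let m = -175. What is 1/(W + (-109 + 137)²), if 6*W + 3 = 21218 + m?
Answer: 3/12872 ≈ 0.00023306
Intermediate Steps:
W = 10520/3 (W = -½ + (21218 - 175)/6 = -½ + (⅙)*21043 = -½ + 21043/6 = 10520/3 ≈ 3506.7)
1/(W + (-109 + 137)²) = 1/(10520/3 + (-109 + 137)²) = 1/(10520/3 + 28²) = 1/(10520/3 + 784) = 1/(12872/3) = 3/12872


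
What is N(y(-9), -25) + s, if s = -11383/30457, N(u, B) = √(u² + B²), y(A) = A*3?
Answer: -11383/30457 + √1354 ≈ 36.423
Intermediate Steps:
y(A) = 3*A
N(u, B) = √(B² + u²)
s = -11383/30457 (s = -11383*1/30457 = -11383/30457 ≈ -0.37374)
N(y(-9), -25) + s = √((-25)² + (3*(-9))²) - 11383/30457 = √(625 + (-27)²) - 11383/30457 = √(625 + 729) - 11383/30457 = √1354 - 11383/30457 = -11383/30457 + √1354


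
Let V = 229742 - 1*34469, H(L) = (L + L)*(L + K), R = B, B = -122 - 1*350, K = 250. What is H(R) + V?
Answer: 404841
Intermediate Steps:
B = -472 (B = -122 - 350 = -472)
R = -472
H(L) = 2*L*(250 + L) (H(L) = (L + L)*(L + 250) = (2*L)*(250 + L) = 2*L*(250 + L))
V = 195273 (V = 229742 - 34469 = 195273)
H(R) + V = 2*(-472)*(250 - 472) + 195273 = 2*(-472)*(-222) + 195273 = 209568 + 195273 = 404841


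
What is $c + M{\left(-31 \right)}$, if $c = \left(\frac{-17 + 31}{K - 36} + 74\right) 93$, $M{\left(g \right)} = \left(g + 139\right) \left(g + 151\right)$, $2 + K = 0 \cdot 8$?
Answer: $\frac{376347}{19} \approx 19808.0$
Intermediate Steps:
$K = -2$ ($K = -2 + 0 \cdot 8 = -2 + 0 = -2$)
$M{\left(g \right)} = \left(139 + g\right) \left(151 + g\right)$
$c = \frac{130107}{19}$ ($c = \left(\frac{-17 + 31}{-2 - 36} + 74\right) 93 = \left(\frac{14}{-38} + 74\right) 93 = \left(14 \left(- \frac{1}{38}\right) + 74\right) 93 = \left(- \frac{7}{19} + 74\right) 93 = \frac{1399}{19} \cdot 93 = \frac{130107}{19} \approx 6847.7$)
$c + M{\left(-31 \right)} = \frac{130107}{19} + \left(20989 + \left(-31\right)^{2} + 290 \left(-31\right)\right) = \frac{130107}{19} + \left(20989 + 961 - 8990\right) = \frac{130107}{19} + 12960 = \frac{376347}{19}$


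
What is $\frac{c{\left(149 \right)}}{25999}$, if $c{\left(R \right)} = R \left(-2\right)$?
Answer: $- \frac{298}{25999} \approx -0.011462$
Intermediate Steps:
$c{\left(R \right)} = - 2 R$
$\frac{c{\left(149 \right)}}{25999} = \frac{\left(-2\right) 149}{25999} = \left(-298\right) \frac{1}{25999} = - \frac{298}{25999}$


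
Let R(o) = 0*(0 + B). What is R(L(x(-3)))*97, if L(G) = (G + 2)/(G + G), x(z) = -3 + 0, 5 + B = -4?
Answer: 0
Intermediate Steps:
B = -9 (B = -5 - 4 = -9)
x(z) = -3
L(G) = (2 + G)/(2*G) (L(G) = (2 + G)/((2*G)) = (2 + G)*(1/(2*G)) = (2 + G)/(2*G))
R(o) = 0 (R(o) = 0*(0 - 9) = 0*(-9) = 0)
R(L(x(-3)))*97 = 0*97 = 0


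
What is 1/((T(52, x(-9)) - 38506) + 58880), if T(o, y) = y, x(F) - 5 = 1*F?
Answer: 1/20370 ≈ 4.9092e-5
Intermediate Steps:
x(F) = 5 + F (x(F) = 5 + 1*F = 5 + F)
1/((T(52, x(-9)) - 38506) + 58880) = 1/(((5 - 9) - 38506) + 58880) = 1/((-4 - 38506) + 58880) = 1/(-38510 + 58880) = 1/20370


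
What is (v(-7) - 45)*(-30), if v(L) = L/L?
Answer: 1320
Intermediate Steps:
v(L) = 1
(v(-7) - 45)*(-30) = (1 - 45)*(-30) = -44*(-30) = 1320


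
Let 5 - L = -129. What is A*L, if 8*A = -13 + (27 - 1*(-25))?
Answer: 2613/4 ≈ 653.25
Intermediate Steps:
L = 134 (L = 5 - 1*(-129) = 5 + 129 = 134)
A = 39/8 (A = (-13 + (27 - 1*(-25)))/8 = (-13 + (27 + 25))/8 = (-13 + 52)/8 = (⅛)*39 = 39/8 ≈ 4.8750)
A*L = (39/8)*134 = 2613/4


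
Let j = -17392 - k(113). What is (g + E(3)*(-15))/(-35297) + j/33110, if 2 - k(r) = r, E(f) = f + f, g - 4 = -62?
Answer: -55006107/106243970 ≈ -0.51773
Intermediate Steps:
g = -58 (g = 4 - 62 = -58)
E(f) = 2*f
k(r) = 2 - r
j = -17281 (j = -17392 - (2 - 1*113) = -17392 - (2 - 113) = -17392 - 1*(-111) = -17392 + 111 = -17281)
(g + E(3)*(-15))/(-35297) + j/33110 = (-58 + (2*3)*(-15))/(-35297) - 17281/33110 = (-58 + 6*(-15))*(-1/35297) - 17281*1/33110 = (-58 - 90)*(-1/35297) - 1571/3010 = -148*(-1/35297) - 1571/3010 = 148/35297 - 1571/3010 = -55006107/106243970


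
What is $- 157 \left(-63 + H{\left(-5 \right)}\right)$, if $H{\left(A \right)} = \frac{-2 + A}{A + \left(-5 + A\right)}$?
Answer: $\frac{147266}{15} \approx 9817.7$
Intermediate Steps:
$H{\left(A \right)} = \frac{-2 + A}{-5 + 2 A}$
$- 157 \left(-63 + H{\left(-5 \right)}\right) = - 157 \left(-63 + \frac{-2 - 5}{-5 + 2 \left(-5\right)}\right) = - 157 \left(-63 + \frac{1}{-5 - 10} \left(-7\right)\right) = - 157 \left(-63 + \frac{1}{-15} \left(-7\right)\right) = - 157 \left(-63 - - \frac{7}{15}\right) = - 157 \left(-63 + \frac{7}{15}\right) = \left(-157\right) \left(- \frac{938}{15}\right) = \frac{147266}{15}$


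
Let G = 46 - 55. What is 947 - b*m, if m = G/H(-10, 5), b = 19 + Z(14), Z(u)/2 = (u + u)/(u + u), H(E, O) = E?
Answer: 9281/10 ≈ 928.10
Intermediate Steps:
G = -9
Z(u) = 2 (Z(u) = 2*((u + u)/(u + u)) = 2*((2*u)/((2*u))) = 2*((2*u)*(1/(2*u))) = 2*1 = 2)
b = 21 (b = 19 + 2 = 21)
m = 9/10 (m = -9/(-10) = -9*(-⅒) = 9/10 ≈ 0.90000)
947 - b*m = 947 - 21*9/10 = 947 - 1*189/10 = 947 - 189/10 = 9281/10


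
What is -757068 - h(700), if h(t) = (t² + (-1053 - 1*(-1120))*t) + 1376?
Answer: -1295344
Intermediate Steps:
h(t) = 1376 + t² + 67*t (h(t) = (t² + (-1053 + 1120)*t) + 1376 = (t² + 67*t) + 1376 = 1376 + t² + 67*t)
-757068 - h(700) = -757068 - (1376 + 700² + 67*700) = -757068 - (1376 + 490000 + 46900) = -757068 - 1*538276 = -757068 - 538276 = -1295344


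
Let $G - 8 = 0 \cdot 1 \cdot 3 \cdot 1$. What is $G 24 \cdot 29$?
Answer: $5568$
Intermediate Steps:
$G = 8$ ($G = 8 + 0 \cdot 1 \cdot 3 \cdot 1 = 8 + 0 \cdot 3 \cdot 1 = 8 + 0 \cdot 1 = 8 + 0 = 8$)
$G 24 \cdot 29 = 8 \cdot 24 \cdot 29 = 192 \cdot 29 = 5568$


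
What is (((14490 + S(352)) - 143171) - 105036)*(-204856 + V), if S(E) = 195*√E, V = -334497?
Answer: 126055965101 - 420695340*√22 ≈ 1.2408e+11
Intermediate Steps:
(((14490 + S(352)) - 143171) - 105036)*(-204856 + V) = (((14490 + 195*√352) - 143171) - 105036)*(-204856 - 334497) = (((14490 + 195*(4*√22)) - 143171) - 105036)*(-539353) = (((14490 + 780*√22) - 143171) - 105036)*(-539353) = ((-128681 + 780*√22) - 105036)*(-539353) = (-233717 + 780*√22)*(-539353) = 126055965101 - 420695340*√22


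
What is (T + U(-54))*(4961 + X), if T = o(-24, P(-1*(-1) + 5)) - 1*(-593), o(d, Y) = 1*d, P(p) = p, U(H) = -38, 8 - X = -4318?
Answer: 4931397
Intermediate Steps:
X = 4326 (X = 8 - 1*(-4318) = 8 + 4318 = 4326)
o(d, Y) = d
T = 569 (T = -24 - 1*(-593) = -24 + 593 = 569)
(T + U(-54))*(4961 + X) = (569 - 38)*(4961 + 4326) = 531*9287 = 4931397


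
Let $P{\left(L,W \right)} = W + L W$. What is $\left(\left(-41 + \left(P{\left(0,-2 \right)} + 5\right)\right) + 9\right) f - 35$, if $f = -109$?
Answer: $3126$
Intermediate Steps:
$\left(\left(-41 + \left(P{\left(0,-2 \right)} + 5\right)\right) + 9\right) f - 35 = \left(\left(-41 + \left(- 2 \left(1 + 0\right) + 5\right)\right) + 9\right) \left(-109\right) - 35 = \left(\left(-41 + \left(\left(-2\right) 1 + 5\right)\right) + 9\right) \left(-109\right) - 35 = \left(\left(-41 + \left(-2 + 5\right)\right) + 9\right) \left(-109\right) - 35 = \left(\left(-41 + 3\right) + 9\right) \left(-109\right) - 35 = \left(-38 + 9\right) \left(-109\right) - 35 = \left(-29\right) \left(-109\right) - 35 = 3161 - 35 = 3126$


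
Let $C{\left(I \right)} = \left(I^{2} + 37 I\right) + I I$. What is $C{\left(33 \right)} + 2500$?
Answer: $5899$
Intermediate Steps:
$C{\left(I \right)} = 2 I^{2} + 37 I$ ($C{\left(I \right)} = \left(I^{2} + 37 I\right) + I^{2} = 2 I^{2} + 37 I$)
$C{\left(33 \right)} + 2500 = 33 \left(37 + 2 \cdot 33\right) + 2500 = 33 \left(37 + 66\right) + 2500 = 33 \cdot 103 + 2500 = 3399 + 2500 = 5899$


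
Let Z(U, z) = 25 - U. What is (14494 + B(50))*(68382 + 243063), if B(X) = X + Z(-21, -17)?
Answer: 4543982550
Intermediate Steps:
B(X) = 46 + X (B(X) = X + (25 - 1*(-21)) = X + (25 + 21) = X + 46 = 46 + X)
(14494 + B(50))*(68382 + 243063) = (14494 + (46 + 50))*(68382 + 243063) = (14494 + 96)*311445 = 14590*311445 = 4543982550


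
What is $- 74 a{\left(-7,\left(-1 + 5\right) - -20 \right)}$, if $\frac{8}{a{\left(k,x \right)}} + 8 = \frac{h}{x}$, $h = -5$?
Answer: $\frac{14208}{197} \approx 72.122$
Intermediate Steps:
$a{\left(k,x \right)} = \frac{8}{-8 - \frac{5}{x}}$
$- 74 a{\left(-7,\left(-1 + 5\right) - -20 \right)} = - 74 \left(- \frac{8 \left(\left(-1 + 5\right) - -20\right)}{5 + 8 \left(\left(-1 + 5\right) - -20\right)}\right) = - 74 \left(- \frac{8 \left(4 + 20\right)}{5 + 8 \left(4 + 20\right)}\right) = - 74 \left(\left(-8\right) 24 \frac{1}{5 + 8 \cdot 24}\right) = - 74 \left(\left(-8\right) 24 \frac{1}{5 + 192}\right) = - 74 \left(\left(-8\right) 24 \cdot \frac{1}{197}\right) = \left(-74\right) \left(- \frac{192}{197}\right) = \frac{14208}{197}$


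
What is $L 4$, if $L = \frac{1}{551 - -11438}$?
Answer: $\frac{4}{11989} \approx 0.00033364$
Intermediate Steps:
$L = \frac{1}{11989}$ ($L = \frac{1}{551 + 11438} = \frac{1}{11989} \approx 8.341 \cdot 10^{-5}$)
$L 4 = \frac{1}{11989} \cdot 4 = \frac{4}{11989}$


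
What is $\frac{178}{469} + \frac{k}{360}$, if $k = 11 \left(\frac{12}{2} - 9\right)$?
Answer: $\frac{16201}{56280} \approx 0.28786$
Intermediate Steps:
$k = -33$ ($k = 11 \left(12 \cdot \frac{1}{2} - 9\right) = 11 \left(6 - 9\right) = 11 \left(-3\right) = -33$)
$\frac{178}{469} + \frac{k}{360} = \frac{178}{469} - \frac{33}{360} = 178 \cdot \frac{1}{469} - \frac{11}{120} = \frac{178}{469} - \frac{11}{120} = \frac{16201}{56280}$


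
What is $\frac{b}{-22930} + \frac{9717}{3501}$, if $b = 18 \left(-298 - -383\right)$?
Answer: $\frac{7248476}{2675931} \approx 2.7088$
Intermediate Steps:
$b = 1530$ ($b = 18 \left(-298 + 383\right) = 18 \cdot 85 = 1530$)
$\frac{b}{-22930} + \frac{9717}{3501} = \frac{1530}{-22930} + \frac{9717}{3501} = 1530 \left(- \frac{1}{22930}\right) + 9717 \cdot \frac{1}{3501} = - \frac{153}{2293} + \frac{3239}{1167} = \frac{7248476}{2675931}$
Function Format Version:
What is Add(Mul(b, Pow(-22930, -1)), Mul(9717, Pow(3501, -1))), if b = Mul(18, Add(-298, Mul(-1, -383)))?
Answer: Rational(7248476, 2675931) ≈ 2.7088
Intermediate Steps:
b = 1530 (b = Mul(18, Add(-298, 383)) = Mul(18, 85) = 1530)
Add(Mul(b, Pow(-22930, -1)), Mul(9717, Pow(3501, -1))) = Add(Mul(1530, Pow(-22930, -1)), Mul(9717, Pow(3501, -1))) = Add(Mul(1530, Rational(-1, 22930)), Mul(9717, Rational(1, 3501))) = Add(Rational(-153, 2293), Rational(3239, 1167)) = Rational(7248476, 2675931)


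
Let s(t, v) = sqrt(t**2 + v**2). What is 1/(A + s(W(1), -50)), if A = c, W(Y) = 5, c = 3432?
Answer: 3432/11776099 - 5*sqrt(101)/11776099 ≈ 0.00028717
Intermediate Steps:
A = 3432
1/(A + s(W(1), -50)) = 1/(3432 + sqrt(5**2 + (-50)**2)) = 1/(3432 + sqrt(25 + 2500)) = 1/(3432 + sqrt(2525)) = 1/(3432 + 5*sqrt(101))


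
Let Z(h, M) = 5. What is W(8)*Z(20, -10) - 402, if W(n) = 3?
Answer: -387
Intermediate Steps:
W(8)*Z(20, -10) - 402 = 3*5 - 402 = 15 - 402 = -387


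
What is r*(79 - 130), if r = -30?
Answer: 1530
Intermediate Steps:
r*(79 - 130) = -30*(79 - 130) = -30*(-51) = 1530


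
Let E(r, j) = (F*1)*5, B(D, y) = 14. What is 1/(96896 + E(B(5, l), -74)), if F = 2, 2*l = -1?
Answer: 1/96906 ≈ 1.0319e-5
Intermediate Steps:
l = -½ (l = (½)*(-1) = -½ ≈ -0.50000)
E(r, j) = 10 (E(r, j) = (2*1)*5 = 2*5 = 10)
1/(96896 + E(B(5, l), -74)) = 1/(96896 + 10) = 1/96906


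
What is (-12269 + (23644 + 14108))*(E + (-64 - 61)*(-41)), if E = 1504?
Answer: 168926807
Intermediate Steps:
(-12269 + (23644 + 14108))*(E + (-64 - 61)*(-41)) = (-12269 + (23644 + 14108))*(1504 + (-64 - 61)*(-41)) = (-12269 + 37752)*(1504 - 125*(-41)) = 25483*(1504 + 5125) = 25483*6629 = 168926807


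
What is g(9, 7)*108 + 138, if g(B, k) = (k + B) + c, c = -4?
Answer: 1434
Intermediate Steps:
g(B, k) = -4 + B + k (g(B, k) = (k + B) - 4 = (B + k) - 4 = -4 + B + k)
g(9, 7)*108 + 138 = (-4 + 9 + 7)*108 + 138 = 12*108 + 138 = 1296 + 138 = 1434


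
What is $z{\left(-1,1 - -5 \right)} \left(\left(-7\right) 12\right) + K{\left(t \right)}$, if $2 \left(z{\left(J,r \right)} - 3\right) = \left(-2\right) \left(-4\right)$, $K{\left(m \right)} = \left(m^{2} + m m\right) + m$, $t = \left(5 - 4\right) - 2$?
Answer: $-587$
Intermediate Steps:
$t = -1$ ($t = 1 - 2 = -1$)
$K{\left(m \right)} = m + 2 m^{2}$ ($K{\left(m \right)} = \left(m^{2} + m^{2}\right) + m = 2 m^{2} + m = m + 2 m^{2}$)
$z{\left(J,r \right)} = 7$ ($z{\left(J,r \right)} = 3 + \frac{\left(-2\right) \left(-4\right)}{2} = 3 + \frac{1}{2} \cdot 8 = 3 + 4 = 7$)
$z{\left(-1,1 - -5 \right)} \left(\left(-7\right) 12\right) + K{\left(t \right)} = 7 \left(\left(-7\right) 12\right) - \left(1 + 2 \left(-1\right)\right) = 7 \left(-84\right) - \left(1 - 2\right) = -588 - -1 = -588 + 1 = -587$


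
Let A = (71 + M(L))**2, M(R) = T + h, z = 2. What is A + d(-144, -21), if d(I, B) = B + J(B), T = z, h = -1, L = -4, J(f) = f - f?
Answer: 5163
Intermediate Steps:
J(f) = 0
T = 2
d(I, B) = B (d(I, B) = B + 0 = B)
M(R) = 1 (M(R) = 2 - 1 = 1)
A = 5184 (A = (71 + 1)**2 = 72**2 = 5184)
A + d(-144, -21) = 5184 - 21 = 5163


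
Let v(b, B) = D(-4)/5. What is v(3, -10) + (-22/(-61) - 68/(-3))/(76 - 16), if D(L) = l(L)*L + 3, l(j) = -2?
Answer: 2837/1098 ≈ 2.5838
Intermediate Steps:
D(L) = 3 - 2*L (D(L) = -2*L + 3 = 3 - 2*L)
v(b, B) = 11/5 (v(b, B) = (3 - 2*(-4))/5 = (3 + 8)*(⅕) = 11*(⅕) = 11/5)
v(3, -10) + (-22/(-61) - 68/(-3))/(76 - 16) = 11/5 + (-22/(-61) - 68/(-3))/(76 - 16) = 11/5 + (-22*(-1/61) - 68*(-⅓))/60 = 11/5 + (22/61 + 68/3)*(1/60) = 11/5 + (4214/183)*(1/60) = 11/5 + 2107/5490 = 2837/1098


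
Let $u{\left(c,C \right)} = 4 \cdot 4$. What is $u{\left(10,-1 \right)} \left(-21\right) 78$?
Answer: $-26208$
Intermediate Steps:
$u{\left(c,C \right)} = 16$
$u{\left(10,-1 \right)} \left(-21\right) 78 = 16 \left(-21\right) 78 = \left(-336\right) 78 = -26208$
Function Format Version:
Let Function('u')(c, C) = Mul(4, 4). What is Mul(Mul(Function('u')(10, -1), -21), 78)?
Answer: -26208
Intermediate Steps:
Function('u')(c, C) = 16
Mul(Mul(Function('u')(10, -1), -21), 78) = Mul(Mul(16, -21), 78) = Mul(-336, 78) = -26208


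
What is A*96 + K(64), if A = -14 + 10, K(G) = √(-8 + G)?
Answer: -384 + 2*√14 ≈ -376.52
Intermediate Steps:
A = -4
A*96 + K(64) = -4*96 + √(-8 + 64) = -384 + √56 = -384 + 2*√14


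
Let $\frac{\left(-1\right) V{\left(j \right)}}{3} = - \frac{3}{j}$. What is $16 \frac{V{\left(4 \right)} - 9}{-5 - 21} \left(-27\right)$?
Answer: $- \frac{1458}{13} \approx -112.15$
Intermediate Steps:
$V{\left(j \right)} = \frac{9}{j}$ ($V{\left(j \right)} = - 3 \left(- \frac{3}{j}\right) = \frac{9}{j}$)
$16 \frac{V{\left(4 \right)} - 9}{-5 - 21} \left(-27\right) = 16 \frac{\frac{9}{4} - 9}{-5 - 21} \left(-27\right) = 16 \frac{9 \cdot \frac{1}{4} - 9}{-26} \left(-27\right) = 16 \left(\frac{9}{4} - 9\right) \left(- \frac{1}{26}\right) \left(-27\right) = 16 \left(\left(- \frac{27}{4}\right) \left(- \frac{1}{26}\right)\right) \left(-27\right) = 16 \cdot \frac{27}{104} \left(-27\right) = \frac{54}{13} \left(-27\right) = - \frac{1458}{13}$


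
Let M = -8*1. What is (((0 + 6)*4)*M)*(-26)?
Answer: 4992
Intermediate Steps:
M = -8
(((0 + 6)*4)*M)*(-26) = (((0 + 6)*4)*(-8))*(-26) = ((6*4)*(-8))*(-26) = (24*(-8))*(-26) = -192*(-26) = 4992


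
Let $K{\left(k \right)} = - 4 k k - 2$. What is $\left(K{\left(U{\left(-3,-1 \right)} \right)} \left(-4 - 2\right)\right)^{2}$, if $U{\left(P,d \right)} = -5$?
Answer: $374544$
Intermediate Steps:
$K{\left(k \right)} = -2 - 4 k^{2}$ ($K{\left(k \right)} = - 4 k^{2} - 2 = -2 - 4 k^{2}$)
$\left(K{\left(U{\left(-3,-1 \right)} \right)} \left(-4 - 2\right)\right)^{2} = \left(\left(-2 - 4 \left(-5\right)^{2}\right) \left(-4 - 2\right)\right)^{2} = \left(\left(-2 - 100\right) \left(-6\right)\right)^{2} = \left(\left(-102\right) \left(-6\right)\right)^{2} = 612^{2} = 374544$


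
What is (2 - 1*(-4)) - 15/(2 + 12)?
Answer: 69/14 ≈ 4.9286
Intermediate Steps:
(2 - 1*(-4)) - 15/(2 + 12) = (2 + 4) - 15/14 = 6 - 15*1/14 = 6 - 15/14 = 69/14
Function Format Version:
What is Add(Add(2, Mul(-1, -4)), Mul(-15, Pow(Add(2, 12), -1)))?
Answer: Rational(69, 14) ≈ 4.9286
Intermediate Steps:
Add(Add(2, Mul(-1, -4)), Mul(-15, Pow(Add(2, 12), -1))) = Add(Add(2, 4), Mul(-15, Pow(14, -1))) = Add(6, Mul(-15, Rational(1, 14))) = Add(6, Rational(-15, 14)) = Rational(69, 14)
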